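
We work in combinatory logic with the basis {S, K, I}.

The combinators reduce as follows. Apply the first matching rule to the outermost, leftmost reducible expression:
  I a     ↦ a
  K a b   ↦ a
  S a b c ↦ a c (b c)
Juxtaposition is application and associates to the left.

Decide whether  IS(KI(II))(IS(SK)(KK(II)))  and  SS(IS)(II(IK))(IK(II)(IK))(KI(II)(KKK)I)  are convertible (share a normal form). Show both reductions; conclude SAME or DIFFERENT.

Answer: DIFFERENT — A ⇓ SI(S(SK)K), B ⇓ KI

Reduction:
Term A:
  start: IS(KI(II))(IS(SK)(KK(II)))
  [1] S(KI(II))(IS(SK)(KK(II)))
  [2] SI(IS(SK)(KK(II)))
  [3] SI(S(SK)(KK(II)))
  [4] SI(S(SK)K)

Term B:
  start: SS(IS)(II(IK))(IK(II)(IK))(KI(II)(KKK)I)
  [1] S(II(IK))(IS(II(IK)))(IK(II)(IK))(KI(II)(KKK)I)
  [2] II(IK)(IK(II)(IK))(IS(II(IK))(IK(II)(IK)))(KI(II)(KKK)I)
  [3] I(IK)(IK(II)(IK))(IS(II(IK))(IK(II)(IK)))(KI(II)(KKK)I)
  [4] IK(IK(II)(IK))(IS(II(IK))(IK(II)(IK)))(KI(II)(KKK)I)
  [5] K(IK(II)(IK))(IS(II(IK))(IK(II)(IK)))(KI(II)(KKK)I)
  [6] IK(II)(IK)(KI(II)(KKK)I)
  [7] K(II)(IK)(KI(II)(KKK)I)
  [8] II(KI(II)(KKK)I)
  [9] I(KI(II)(KKK)I)
  [10] KI(II)(KKK)I
  [11] I(KKK)I
  [12] KKKI
  [13] KI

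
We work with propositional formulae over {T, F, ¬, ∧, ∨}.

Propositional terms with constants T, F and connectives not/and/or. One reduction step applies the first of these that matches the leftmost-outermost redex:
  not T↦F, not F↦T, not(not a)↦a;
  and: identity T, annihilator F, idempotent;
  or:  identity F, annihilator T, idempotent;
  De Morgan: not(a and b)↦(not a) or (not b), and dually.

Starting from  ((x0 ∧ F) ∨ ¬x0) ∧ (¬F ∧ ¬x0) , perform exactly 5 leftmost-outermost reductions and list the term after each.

Answer: after 5 steps: ¬x0

Reduction:
  start: ((x0 ∧ F) ∨ ¬x0) ∧ (¬F ∧ ¬x0)
  →1  (F ∨ ¬x0) ∧ (¬F ∧ ¬x0)
  →2  ¬x0 ∧ (¬F ∧ ¬x0)
  →3  ¬x0 ∧ (T ∧ ¬x0)
  →4  ¬x0 ∧ ¬x0
  →5  ¬x0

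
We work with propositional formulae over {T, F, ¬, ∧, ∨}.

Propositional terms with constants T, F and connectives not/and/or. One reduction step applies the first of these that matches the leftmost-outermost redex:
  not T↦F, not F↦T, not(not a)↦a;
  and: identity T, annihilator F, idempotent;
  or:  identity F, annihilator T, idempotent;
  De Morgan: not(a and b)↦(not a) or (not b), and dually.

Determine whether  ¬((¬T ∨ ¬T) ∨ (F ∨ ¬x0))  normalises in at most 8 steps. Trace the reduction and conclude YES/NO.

Answer: NO — after 8 steps the term is ¬¬x0, not yet normal

Working:
  start: ¬((¬T ∨ ¬T) ∨ (F ∨ ¬x0))
  [1] ¬(¬T ∨ ¬T) ∧ ¬(F ∨ ¬x0)
  [2] (¬¬T ∧ ¬¬T) ∧ ¬(F ∨ ¬x0)
  [3] ¬¬T ∧ ¬(F ∨ ¬x0)
  [4] T ∧ ¬(F ∨ ¬x0)
  [5] ¬(F ∨ ¬x0)
  [6] ¬F ∧ ¬¬x0
  [7] T ∧ ¬¬x0
  [8] ¬¬x0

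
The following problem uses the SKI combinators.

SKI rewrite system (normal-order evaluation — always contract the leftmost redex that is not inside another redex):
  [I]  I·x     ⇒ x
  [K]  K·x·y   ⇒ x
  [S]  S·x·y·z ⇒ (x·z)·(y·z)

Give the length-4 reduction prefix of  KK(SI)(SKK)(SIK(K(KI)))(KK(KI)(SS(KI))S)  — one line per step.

  start: KK(SI)(SKK)(SIK(K(KI)))(KK(KI)(SS(KI))S)
  →1  K(SKK)(SIK(K(KI)))(KK(KI)(SS(KI))S)
  →2  SKK(KK(KI)(SS(KI))S)
  →3  K(KK(KI)(SS(KI))S)(K(KK(KI)(SS(KI))S))
  →4  KK(KI)(SS(KI))S

Answer: after 4 steps: KK(KI)(SS(KI))S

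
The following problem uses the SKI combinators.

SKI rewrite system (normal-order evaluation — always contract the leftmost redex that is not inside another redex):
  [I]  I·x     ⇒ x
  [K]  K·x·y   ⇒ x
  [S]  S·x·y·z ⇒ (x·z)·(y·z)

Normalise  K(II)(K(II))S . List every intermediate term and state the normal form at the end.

Answer: normal form = S  (in 3 steps)

Derivation:
  start: K(II)(K(II))S
  →1  IIS
  →2  IS
  →3  S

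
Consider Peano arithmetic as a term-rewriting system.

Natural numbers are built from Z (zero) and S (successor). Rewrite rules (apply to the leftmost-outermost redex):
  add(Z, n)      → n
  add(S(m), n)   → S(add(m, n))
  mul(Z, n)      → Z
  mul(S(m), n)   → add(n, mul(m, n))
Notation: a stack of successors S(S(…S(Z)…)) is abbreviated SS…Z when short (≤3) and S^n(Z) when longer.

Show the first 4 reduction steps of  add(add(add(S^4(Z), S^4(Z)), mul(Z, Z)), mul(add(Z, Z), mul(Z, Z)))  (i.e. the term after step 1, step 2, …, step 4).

  start: add(add(add(S^4(Z), S^4(Z)), mul(Z, Z)), mul(add(Z, Z), mul(Z, Z)))
  step 1: add(add(S(add(SSSZ, S^4(Z))), mul(Z, Z)), mul(add(Z, Z), mul(Z, Z)))
  step 2: add(S(add(add(SSSZ, S^4(Z)), mul(Z, Z))), mul(add(Z, Z), mul(Z, Z)))
  step 3: S(add(add(add(SSSZ, S^4(Z)), mul(Z, Z)), mul(add(Z, Z), mul(Z, Z))))
  step 4: S(add(add(S(add(SSZ, S^4(Z))), mul(Z, Z)), mul(add(Z, Z), mul(Z, Z))))

Answer: after 4 steps: S(add(add(S(add(SSZ, S^4(Z))), mul(Z, Z)), mul(add(Z, Z), mul(Z, Z))))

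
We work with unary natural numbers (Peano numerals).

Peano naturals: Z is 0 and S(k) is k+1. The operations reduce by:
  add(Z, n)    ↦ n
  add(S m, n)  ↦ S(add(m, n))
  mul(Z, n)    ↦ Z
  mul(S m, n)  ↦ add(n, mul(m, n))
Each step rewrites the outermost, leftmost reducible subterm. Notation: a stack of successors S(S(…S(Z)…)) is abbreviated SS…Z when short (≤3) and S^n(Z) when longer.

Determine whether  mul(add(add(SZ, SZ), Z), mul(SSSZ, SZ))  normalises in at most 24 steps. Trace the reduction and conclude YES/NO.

  start: mul(add(add(SZ, SZ), Z), mul(SSSZ, SZ))
  [1] mul(add(S(add(Z, SZ)), Z), mul(SSSZ, SZ))
  [2] mul(S(add(add(Z, SZ), Z)), mul(SSSZ, SZ))
  [3] add(mul(SSSZ, SZ), mul(add(add(Z, SZ), Z), mul(SSSZ, SZ)))
  [4] add(add(SZ, mul(SSZ, SZ)), mul(add(add(Z, SZ), Z), mul(SSSZ, SZ)))
  [5] add(S(add(Z, mul(SSZ, SZ))), mul(add(add(Z, SZ), Z), mul(SSSZ, SZ)))
  [6] S(add(add(Z, mul(SSZ, SZ)), mul(add(add(Z, SZ), Z), mul(SSSZ, SZ))))
  [7] S(add(mul(SSZ, SZ), mul(add(add(Z, SZ), Z), mul(SSSZ, SZ))))
  [8] S(add(add(SZ, mul(SZ, SZ)), mul(add(add(Z, SZ), Z), mul(SSSZ, SZ))))
  [9] S(add(S(add(Z, mul(SZ, SZ))), mul(add(add(Z, SZ), Z), mul(SSSZ, SZ))))
  [10] S(S(add(add(Z, mul(SZ, SZ)), mul(add(add(Z, SZ), Z), mul(SSSZ, SZ)))))
  [11] S(S(add(mul(SZ, SZ), mul(add(add(Z, SZ), Z), mul(SSSZ, SZ)))))
  [12] S(S(add(add(SZ, mul(Z, SZ)), mul(add(add(Z, SZ), Z), mul(SSSZ, SZ)))))
  [13] S(S(add(S(add(Z, mul(Z, SZ))), mul(add(add(Z, SZ), Z), mul(SSSZ, SZ)))))
  [14] S(S(S(add(add(Z, mul(Z, SZ)), mul(add(add(Z, SZ), Z), mul(SSSZ, SZ))))))
  [15] S(S(S(add(mul(Z, SZ), mul(add(add(Z, SZ), Z), mul(SSSZ, SZ))))))
  [16] S(S(S(add(Z, mul(add(add(Z, SZ), Z), mul(SSSZ, SZ))))))
  [17] S(S(S(mul(add(add(Z, SZ), Z), mul(SSSZ, SZ)))))
  [18] S(S(S(mul(add(SZ, Z), mul(SSSZ, SZ)))))
  [19] S(S(S(mul(S(add(Z, Z)), mul(SSSZ, SZ)))))
  [20] S(S(S(add(mul(SSSZ, SZ), mul(add(Z, Z), mul(SSSZ, SZ))))))
  [21] S(S(S(add(add(SZ, mul(SSZ, SZ)), mul(add(Z, Z), mul(SSSZ, SZ))))))
  [22] S(S(S(add(S(add(Z, mul(SSZ, SZ))), mul(add(Z, Z), mul(SSSZ, SZ))))))
  [23] S(S(S(S(add(add(Z, mul(SSZ, SZ)), mul(add(Z, Z), mul(SSSZ, SZ)))))))
  [24] S(S(S(S(add(mul(SSZ, SZ), mul(add(Z, Z), mul(SSSZ, SZ)))))))

Answer: NO — after 24 steps the term is S(S(S(S(add(mul(SSZ, SZ), mul(add(Z, Z), mul(SSSZ, SZ))))))), not yet normal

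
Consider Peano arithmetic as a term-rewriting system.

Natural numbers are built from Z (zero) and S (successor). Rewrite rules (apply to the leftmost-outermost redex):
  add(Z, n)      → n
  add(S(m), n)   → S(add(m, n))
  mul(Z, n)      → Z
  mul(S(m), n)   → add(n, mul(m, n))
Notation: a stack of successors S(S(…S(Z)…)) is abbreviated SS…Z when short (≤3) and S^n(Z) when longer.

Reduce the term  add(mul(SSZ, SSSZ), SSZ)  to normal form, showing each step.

  start: add(mul(SSZ, SSSZ), SSZ)
  [1] add(add(SSSZ, mul(SZ, SSSZ)), SSZ)
  [2] add(S(add(SSZ, mul(SZ, SSSZ))), SSZ)
  [3] S(add(add(SSZ, mul(SZ, SSSZ)), SSZ))
  [4] S(add(S(add(SZ, mul(SZ, SSSZ))), SSZ))
  [5] S(S(add(add(SZ, mul(SZ, SSSZ)), SSZ)))
  [6] S(S(add(S(add(Z, mul(SZ, SSSZ))), SSZ)))
  [7] S(S(S(add(add(Z, mul(SZ, SSSZ)), SSZ))))
  [8] S(S(S(add(mul(SZ, SSSZ), SSZ))))
  [9] S(S(S(add(add(SSSZ, mul(Z, SSSZ)), SSZ))))
  [10] S(S(S(add(S(add(SSZ, mul(Z, SSSZ))), SSZ))))
  [11] S(S(S(S(add(add(SSZ, mul(Z, SSSZ)), SSZ)))))
  [12] S(S(S(S(add(S(add(SZ, mul(Z, SSSZ))), SSZ)))))
  [13] S(S(S(S(S(add(add(SZ, mul(Z, SSSZ)), SSZ))))))
  [14] S(S(S(S(S(add(S(add(Z, mul(Z, SSSZ))), SSZ))))))
  [15] S(S(S(S(S(S(add(add(Z, mul(Z, SSSZ)), SSZ)))))))
  [16] S(S(S(S(S(S(add(mul(Z, SSSZ), SSZ)))))))
  [17] S(S(S(S(S(S(add(Z, SSZ)))))))
  [18] S^8(Z)

Answer: normal form = S^8(Z)  (in 18 steps)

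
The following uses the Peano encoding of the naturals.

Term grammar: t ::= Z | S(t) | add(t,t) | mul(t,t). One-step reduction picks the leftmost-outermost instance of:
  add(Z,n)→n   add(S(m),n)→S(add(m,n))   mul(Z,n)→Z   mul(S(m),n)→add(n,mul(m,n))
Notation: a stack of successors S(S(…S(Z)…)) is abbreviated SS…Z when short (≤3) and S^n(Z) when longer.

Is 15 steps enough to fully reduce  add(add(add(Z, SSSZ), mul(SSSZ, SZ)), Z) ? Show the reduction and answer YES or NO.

Answer: NO — after 15 steps the term is S(S(S(S(S(add(add(Z, mul(SZ, SZ)), Z)))))), not yet normal

Working:
  start: add(add(add(Z, SSSZ), mul(SSSZ, SZ)), Z)
  step 1: add(add(SSSZ, mul(SSSZ, SZ)), Z)
  step 2: add(S(add(SSZ, mul(SSSZ, SZ))), Z)
  step 3: S(add(add(SSZ, mul(SSSZ, SZ)), Z))
  step 4: S(add(S(add(SZ, mul(SSSZ, SZ))), Z))
  step 5: S(S(add(add(SZ, mul(SSSZ, SZ)), Z)))
  step 6: S(S(add(S(add(Z, mul(SSSZ, SZ))), Z)))
  step 7: S(S(S(add(add(Z, mul(SSSZ, SZ)), Z))))
  step 8: S(S(S(add(mul(SSSZ, SZ), Z))))
  step 9: S(S(S(add(add(SZ, mul(SSZ, SZ)), Z))))
  step 10: S(S(S(add(S(add(Z, mul(SSZ, SZ))), Z))))
  step 11: S(S(S(S(add(add(Z, mul(SSZ, SZ)), Z)))))
  step 12: S(S(S(S(add(mul(SSZ, SZ), Z)))))
  step 13: S(S(S(S(add(add(SZ, mul(SZ, SZ)), Z)))))
  step 14: S(S(S(S(add(S(add(Z, mul(SZ, SZ))), Z)))))
  step 15: S(S(S(S(S(add(add(Z, mul(SZ, SZ)), Z))))))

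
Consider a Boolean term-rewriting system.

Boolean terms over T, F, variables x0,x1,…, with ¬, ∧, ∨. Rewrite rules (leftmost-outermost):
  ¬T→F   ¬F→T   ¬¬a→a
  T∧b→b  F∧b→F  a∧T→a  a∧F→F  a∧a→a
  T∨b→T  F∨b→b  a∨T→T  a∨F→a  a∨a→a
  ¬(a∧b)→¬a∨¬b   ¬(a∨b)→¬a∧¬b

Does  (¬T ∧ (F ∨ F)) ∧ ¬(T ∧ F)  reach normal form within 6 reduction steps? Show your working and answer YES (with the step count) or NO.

  start: (¬T ∧ (F ∨ F)) ∧ ¬(T ∧ F)
  step 1: (F ∧ (F ∨ F)) ∧ ¬(T ∧ F)
  step 2: F ∧ ¬(T ∧ F)
  step 3: F

Answer: YES — reaches normal form F in 3 ≤ 6 steps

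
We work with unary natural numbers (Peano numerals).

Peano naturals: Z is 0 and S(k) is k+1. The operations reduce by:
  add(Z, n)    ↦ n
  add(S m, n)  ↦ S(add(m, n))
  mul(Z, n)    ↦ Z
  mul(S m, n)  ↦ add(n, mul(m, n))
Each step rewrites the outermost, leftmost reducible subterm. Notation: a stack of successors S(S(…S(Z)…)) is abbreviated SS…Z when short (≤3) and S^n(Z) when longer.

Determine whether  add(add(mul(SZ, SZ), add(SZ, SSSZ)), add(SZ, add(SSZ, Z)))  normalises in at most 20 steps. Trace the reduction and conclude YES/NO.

Answer: YES — reaches normal form S^8(Z) in 19 ≤ 20 steps

Reduction:
  start: add(add(mul(SZ, SZ), add(SZ, SSSZ)), add(SZ, add(SSZ, Z)))
  →1  add(add(add(SZ, mul(Z, SZ)), add(SZ, SSSZ)), add(SZ, add(SSZ, Z)))
  →2  add(add(S(add(Z, mul(Z, SZ))), add(SZ, SSSZ)), add(SZ, add(SSZ, Z)))
  →3  add(S(add(add(Z, mul(Z, SZ)), add(SZ, SSSZ))), add(SZ, add(SSZ, Z)))
  →4  S(add(add(add(Z, mul(Z, SZ)), add(SZ, SSSZ)), add(SZ, add(SSZ, Z))))
  →5  S(add(add(mul(Z, SZ), add(SZ, SSSZ)), add(SZ, add(SSZ, Z))))
  →6  S(add(add(Z, add(SZ, SSSZ)), add(SZ, add(SSZ, Z))))
  →7  S(add(add(SZ, SSSZ), add(SZ, add(SSZ, Z))))
  →8  S(add(S(add(Z, SSSZ)), add(SZ, add(SSZ, Z))))
  →9  S(S(add(add(Z, SSSZ), add(SZ, add(SSZ, Z)))))
  →10  S(S(add(SSSZ, add(SZ, add(SSZ, Z)))))
  →11  S(S(S(add(SSZ, add(SZ, add(SSZ, Z))))))
  →12  S(S(S(S(add(SZ, add(SZ, add(SSZ, Z)))))))
  →13  S(S(S(S(S(add(Z, add(SZ, add(SSZ, Z))))))))
  →14  S(S(S(S(S(add(SZ, add(SSZ, Z)))))))
  →15  S(S(S(S(S(S(add(Z, add(SSZ, Z))))))))
  →16  S(S(S(S(S(S(add(SSZ, Z)))))))
  →17  S(S(S(S(S(S(S(add(SZ, Z))))))))
  →18  S(S(S(S(S(S(S(S(add(Z, Z)))))))))
  →19  S^8(Z)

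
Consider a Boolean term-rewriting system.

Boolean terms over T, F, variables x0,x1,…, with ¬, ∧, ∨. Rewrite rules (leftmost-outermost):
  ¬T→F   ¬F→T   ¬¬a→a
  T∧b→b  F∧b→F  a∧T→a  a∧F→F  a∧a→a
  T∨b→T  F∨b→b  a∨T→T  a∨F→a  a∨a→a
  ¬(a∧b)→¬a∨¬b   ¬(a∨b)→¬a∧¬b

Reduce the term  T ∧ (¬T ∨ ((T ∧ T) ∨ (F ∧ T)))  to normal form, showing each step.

Answer: normal form = T  (in 5 steps)

Derivation:
  start: T ∧ (¬T ∨ ((T ∧ T) ∨ (F ∧ T)))
  step 1: ¬T ∨ ((T ∧ T) ∨ (F ∧ T))
  step 2: F ∨ ((T ∧ T) ∨ (F ∧ T))
  step 3: (T ∧ T) ∨ (F ∧ T)
  step 4: T ∨ (F ∧ T)
  step 5: T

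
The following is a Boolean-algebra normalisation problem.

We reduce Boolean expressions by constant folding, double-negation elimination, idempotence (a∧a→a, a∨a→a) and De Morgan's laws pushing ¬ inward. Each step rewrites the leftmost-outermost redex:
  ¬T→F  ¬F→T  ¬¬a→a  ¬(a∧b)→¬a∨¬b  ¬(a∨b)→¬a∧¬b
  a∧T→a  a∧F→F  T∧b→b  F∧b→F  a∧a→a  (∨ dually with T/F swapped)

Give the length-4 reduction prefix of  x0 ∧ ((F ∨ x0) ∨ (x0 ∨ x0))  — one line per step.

  start: x0 ∧ ((F ∨ x0) ∨ (x0 ∨ x0))
  step 1: x0 ∧ (x0 ∨ (x0 ∨ x0))
  step 2: x0 ∧ (x0 ∨ x0)
  step 3: x0 ∧ x0
  step 4: x0

Answer: after 4 steps: x0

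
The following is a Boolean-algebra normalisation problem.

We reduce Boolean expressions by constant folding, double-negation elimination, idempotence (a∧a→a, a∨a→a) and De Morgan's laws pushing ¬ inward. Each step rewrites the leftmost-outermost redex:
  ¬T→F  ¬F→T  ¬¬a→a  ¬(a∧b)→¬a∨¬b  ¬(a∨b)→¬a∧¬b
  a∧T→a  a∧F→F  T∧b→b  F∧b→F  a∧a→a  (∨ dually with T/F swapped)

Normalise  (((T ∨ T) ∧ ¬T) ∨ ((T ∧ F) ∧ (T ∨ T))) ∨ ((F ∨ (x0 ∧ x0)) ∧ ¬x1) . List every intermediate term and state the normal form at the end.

  start: (((T ∨ T) ∧ ¬T) ∨ ((T ∧ F) ∧ (T ∨ T))) ∨ ((F ∨ (x0 ∧ x0)) ∧ ¬x1)
  →1  ((T ∧ ¬T) ∨ ((T ∧ F) ∧ (T ∨ T))) ∨ ((F ∨ (x0 ∧ x0)) ∧ ¬x1)
  →2  (¬T ∨ ((T ∧ F) ∧ (T ∨ T))) ∨ ((F ∨ (x0 ∧ x0)) ∧ ¬x1)
  →3  (F ∨ ((T ∧ F) ∧ (T ∨ T))) ∨ ((F ∨ (x0 ∧ x0)) ∧ ¬x1)
  →4  ((T ∧ F) ∧ (T ∨ T)) ∨ ((F ∨ (x0 ∧ x0)) ∧ ¬x1)
  →5  (F ∧ (T ∨ T)) ∨ ((F ∨ (x0 ∧ x0)) ∧ ¬x1)
  →6  F ∨ ((F ∨ (x0 ∧ x0)) ∧ ¬x1)
  →7  (F ∨ (x0 ∧ x0)) ∧ ¬x1
  →8  (x0 ∧ x0) ∧ ¬x1
  →9  x0 ∧ ¬x1

Answer: normal form = x0 ∧ ¬x1  (in 9 steps)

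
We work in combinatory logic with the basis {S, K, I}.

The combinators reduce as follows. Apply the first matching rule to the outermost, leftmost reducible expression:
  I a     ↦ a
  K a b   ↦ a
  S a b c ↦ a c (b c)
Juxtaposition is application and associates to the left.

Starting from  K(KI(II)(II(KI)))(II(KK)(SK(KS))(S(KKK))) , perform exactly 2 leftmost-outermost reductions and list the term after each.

Answer: after 2 steps: I(II(KI))

Reduction:
  start: K(KI(II)(II(KI)))(II(KK)(SK(KS))(S(KKK)))
  →1  KI(II)(II(KI))
  →2  I(II(KI))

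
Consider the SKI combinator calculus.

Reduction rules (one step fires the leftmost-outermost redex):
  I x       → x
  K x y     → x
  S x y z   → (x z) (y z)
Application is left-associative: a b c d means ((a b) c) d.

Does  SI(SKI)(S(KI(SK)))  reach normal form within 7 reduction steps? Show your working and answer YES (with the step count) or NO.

Answer: YES — reaches normal form SI(SI) in 6 ≤ 7 steps

Derivation:
  start: SI(SKI)(S(KI(SK)))
  [1] I(S(KI(SK)))(SKI(S(KI(SK))))
  [2] S(KI(SK))(SKI(S(KI(SK))))
  [3] SI(SKI(S(KI(SK))))
  [4] SI(K(S(KI(SK)))(I(S(KI(SK)))))
  [5] SI(S(KI(SK)))
  [6] SI(SI)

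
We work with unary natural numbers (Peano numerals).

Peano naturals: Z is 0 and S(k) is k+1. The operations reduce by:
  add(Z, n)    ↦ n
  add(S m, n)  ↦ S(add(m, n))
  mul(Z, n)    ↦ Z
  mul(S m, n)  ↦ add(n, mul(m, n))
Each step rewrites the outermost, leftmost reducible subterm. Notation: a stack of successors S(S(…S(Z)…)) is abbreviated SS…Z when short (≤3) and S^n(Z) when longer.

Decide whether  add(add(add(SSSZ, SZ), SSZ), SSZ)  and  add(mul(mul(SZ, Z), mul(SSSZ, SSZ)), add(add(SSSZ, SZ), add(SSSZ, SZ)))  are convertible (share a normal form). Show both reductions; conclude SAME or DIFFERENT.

Answer: SAME — A ⇓ S^8(Z), B ⇓ S^8(Z)

Derivation:
Term A:
  start: add(add(add(SSSZ, SZ), SSZ), SSZ)
  [1] add(add(S(add(SSZ, SZ)), SSZ), SSZ)
  [2] add(S(add(add(SSZ, SZ), SSZ)), SSZ)
  [3] S(add(add(add(SSZ, SZ), SSZ), SSZ))
  [4] S(add(add(S(add(SZ, SZ)), SSZ), SSZ))
  [5] S(add(S(add(add(SZ, SZ), SSZ)), SSZ))
  [6] S(S(add(add(add(SZ, SZ), SSZ), SSZ)))
  [7] S(S(add(add(S(add(Z, SZ)), SSZ), SSZ)))
  [8] S(S(add(S(add(add(Z, SZ), SSZ)), SSZ)))
  [9] S(S(S(add(add(add(Z, SZ), SSZ), SSZ))))
  [10] S(S(S(add(add(SZ, SSZ), SSZ))))
  [11] S(S(S(add(S(add(Z, SSZ)), SSZ))))
  [12] S(S(S(S(add(add(Z, SSZ), SSZ)))))
  [13] S(S(S(S(add(SSZ, SSZ)))))
  [14] S(S(S(S(S(add(SZ, SSZ))))))
  [15] S(S(S(S(S(S(add(Z, SSZ)))))))
  [16] S^8(Z)

Term B:
  start: add(mul(mul(SZ, Z), mul(SSSZ, SSZ)), add(add(SSSZ, SZ), add(SSSZ, SZ)))
  [1] add(mul(add(Z, mul(Z, Z)), mul(SSSZ, SSZ)), add(add(SSSZ, SZ), add(SSSZ, SZ)))
  [2] add(mul(mul(Z, Z), mul(SSSZ, SSZ)), add(add(SSSZ, SZ), add(SSSZ, SZ)))
  [3] add(mul(Z, mul(SSSZ, SSZ)), add(add(SSSZ, SZ), add(SSSZ, SZ)))
  [4] add(Z, add(add(SSSZ, SZ), add(SSSZ, SZ)))
  [5] add(add(SSSZ, SZ), add(SSSZ, SZ))
  [6] add(S(add(SSZ, SZ)), add(SSSZ, SZ))
  [7] S(add(add(SSZ, SZ), add(SSSZ, SZ)))
  [8] S(add(S(add(SZ, SZ)), add(SSSZ, SZ)))
  [9] S(S(add(add(SZ, SZ), add(SSSZ, SZ))))
  [10] S(S(add(S(add(Z, SZ)), add(SSSZ, SZ))))
  [11] S(S(S(add(add(Z, SZ), add(SSSZ, SZ)))))
  [12] S(S(S(add(SZ, add(SSSZ, SZ)))))
  [13] S(S(S(S(add(Z, add(SSSZ, SZ))))))
  [14] S(S(S(S(add(SSSZ, SZ)))))
  [15] S(S(S(S(S(add(SSZ, SZ))))))
  [16] S(S(S(S(S(S(add(SZ, SZ)))))))
  [17] S(S(S(S(S(S(S(add(Z, SZ))))))))
  [18] S^8(Z)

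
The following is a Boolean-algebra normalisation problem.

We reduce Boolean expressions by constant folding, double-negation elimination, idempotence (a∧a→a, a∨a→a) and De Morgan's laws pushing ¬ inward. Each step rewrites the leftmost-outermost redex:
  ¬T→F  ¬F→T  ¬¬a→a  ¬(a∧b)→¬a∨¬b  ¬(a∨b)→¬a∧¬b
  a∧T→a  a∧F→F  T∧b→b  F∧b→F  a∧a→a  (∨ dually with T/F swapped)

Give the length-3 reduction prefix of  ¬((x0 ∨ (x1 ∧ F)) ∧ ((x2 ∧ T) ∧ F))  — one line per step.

Answer: after 3 steps: (¬x0 ∧ (¬x1 ∨ ¬F)) ∨ ¬((x2 ∧ T) ∧ F)

Derivation:
  start: ¬((x0 ∨ (x1 ∧ F)) ∧ ((x2 ∧ T) ∧ F))
  [1] ¬(x0 ∨ (x1 ∧ F)) ∨ ¬((x2 ∧ T) ∧ F)
  [2] (¬x0 ∧ ¬(x1 ∧ F)) ∨ ¬((x2 ∧ T) ∧ F)
  [3] (¬x0 ∧ (¬x1 ∨ ¬F)) ∨ ¬((x2 ∧ T) ∧ F)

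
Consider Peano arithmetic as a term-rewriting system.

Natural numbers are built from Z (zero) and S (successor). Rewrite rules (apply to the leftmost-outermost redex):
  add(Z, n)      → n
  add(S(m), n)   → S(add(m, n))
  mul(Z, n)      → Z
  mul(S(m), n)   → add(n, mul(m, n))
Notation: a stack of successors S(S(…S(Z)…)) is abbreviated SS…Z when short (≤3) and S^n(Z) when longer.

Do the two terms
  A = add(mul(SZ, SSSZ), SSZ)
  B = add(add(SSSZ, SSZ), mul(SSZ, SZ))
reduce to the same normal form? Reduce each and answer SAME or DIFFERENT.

Term A:
  start: add(mul(SZ, SSSZ), SSZ)
  [1] add(add(SSSZ, mul(Z, SSSZ)), SSZ)
  [2] add(S(add(SSZ, mul(Z, SSSZ))), SSZ)
  [3] S(add(add(SSZ, mul(Z, SSSZ)), SSZ))
  [4] S(add(S(add(SZ, mul(Z, SSSZ))), SSZ))
  [5] S(S(add(add(SZ, mul(Z, SSSZ)), SSZ)))
  [6] S(S(add(S(add(Z, mul(Z, SSSZ))), SSZ)))
  [7] S(S(S(add(add(Z, mul(Z, SSSZ)), SSZ))))
  [8] S(S(S(add(mul(Z, SSSZ), SSZ))))
  [9] S(S(S(add(Z, SSZ))))
  [10] S^5(Z)

Term B:
  start: add(add(SSSZ, SSZ), mul(SSZ, SZ))
  [1] add(S(add(SSZ, SSZ)), mul(SSZ, SZ))
  [2] S(add(add(SSZ, SSZ), mul(SSZ, SZ)))
  [3] S(add(S(add(SZ, SSZ)), mul(SSZ, SZ)))
  [4] S(S(add(add(SZ, SSZ), mul(SSZ, SZ))))
  [5] S(S(add(S(add(Z, SSZ)), mul(SSZ, SZ))))
  [6] S(S(S(add(add(Z, SSZ), mul(SSZ, SZ)))))
  [7] S(S(S(add(SSZ, mul(SSZ, SZ)))))
  [8] S(S(S(S(add(SZ, mul(SSZ, SZ))))))
  [9] S(S(S(S(S(add(Z, mul(SSZ, SZ)))))))
  [10] S(S(S(S(S(mul(SSZ, SZ))))))
  [11] S(S(S(S(S(add(SZ, mul(SZ, SZ)))))))
  [12] S(S(S(S(S(S(add(Z, mul(SZ, SZ))))))))
  [13] S(S(S(S(S(S(mul(SZ, SZ)))))))
  [14] S(S(S(S(S(S(add(SZ, mul(Z, SZ))))))))
  [15] S(S(S(S(S(S(S(add(Z, mul(Z, SZ)))))))))
  [16] S(S(S(S(S(S(S(mul(Z, SZ))))))))
  [17] S^7(Z)

Answer: DIFFERENT — A ⇓ S^5(Z), B ⇓ S^7(Z)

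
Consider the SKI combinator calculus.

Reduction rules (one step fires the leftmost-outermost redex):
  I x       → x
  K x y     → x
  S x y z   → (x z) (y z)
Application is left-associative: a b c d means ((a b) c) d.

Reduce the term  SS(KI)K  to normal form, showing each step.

  start: SS(KI)K
  →1  SK(KIK)
  →2  SKI

Answer: normal form = SKI  (in 2 steps)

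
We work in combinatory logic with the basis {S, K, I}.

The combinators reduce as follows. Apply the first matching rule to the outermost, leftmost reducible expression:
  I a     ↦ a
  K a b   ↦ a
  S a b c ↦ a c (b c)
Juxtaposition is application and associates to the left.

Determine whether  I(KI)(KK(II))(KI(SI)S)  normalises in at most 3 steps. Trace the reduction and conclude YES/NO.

Answer: NO — after 3 steps the term is KI(SI)S, not yet normal

Derivation:
  start: I(KI)(KK(II))(KI(SI)S)
  step 1: KI(KK(II))(KI(SI)S)
  step 2: I(KI(SI)S)
  step 3: KI(SI)S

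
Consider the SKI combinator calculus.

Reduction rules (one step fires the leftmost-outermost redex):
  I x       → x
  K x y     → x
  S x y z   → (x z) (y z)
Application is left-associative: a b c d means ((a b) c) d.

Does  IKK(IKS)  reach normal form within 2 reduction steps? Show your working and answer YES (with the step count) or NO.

Answer: YES — reaches normal form K in 2 ≤ 2 steps

Reduction:
  start: IKK(IKS)
  [1] KK(IKS)
  [2] K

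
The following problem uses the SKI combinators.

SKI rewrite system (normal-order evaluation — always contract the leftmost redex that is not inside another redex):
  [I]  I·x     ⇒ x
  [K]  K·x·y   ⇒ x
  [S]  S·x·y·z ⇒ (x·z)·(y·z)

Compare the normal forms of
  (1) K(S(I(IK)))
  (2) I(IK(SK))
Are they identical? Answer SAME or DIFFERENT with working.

Answer: SAME — A ⇓ K(SK), B ⇓ K(SK)

Derivation:
Term A:
  start: K(S(I(IK)))
  step 1: K(S(IK))
  step 2: K(SK)

Term B:
  start: I(IK(SK))
  step 1: IK(SK)
  step 2: K(SK)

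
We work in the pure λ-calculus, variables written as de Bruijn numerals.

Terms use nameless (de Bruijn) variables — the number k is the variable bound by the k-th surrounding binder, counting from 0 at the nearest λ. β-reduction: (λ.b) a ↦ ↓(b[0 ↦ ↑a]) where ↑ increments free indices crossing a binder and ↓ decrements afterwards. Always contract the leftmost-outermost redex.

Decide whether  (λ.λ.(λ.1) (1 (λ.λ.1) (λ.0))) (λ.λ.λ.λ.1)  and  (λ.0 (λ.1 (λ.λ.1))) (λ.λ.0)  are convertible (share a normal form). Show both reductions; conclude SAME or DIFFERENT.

Term A:
  start: (λ.λ.(λ.1) (1 (λ.λ.1) (λ.0))) (λ.λ.λ.λ.1)
  step 1: λ.(λ.1) ((λ.λ.λ.λ.1) (λ.λ.1) (λ.0))
  step 2: λ.0

Term B:
  start: (λ.0 (λ.1 (λ.λ.1))) (λ.λ.0)
  step 1: (λ.λ.0) (λ.(λ.λ.0) (λ.λ.1))
  step 2: λ.0

Answer: SAME — A ⇓ λ.0, B ⇓ λ.0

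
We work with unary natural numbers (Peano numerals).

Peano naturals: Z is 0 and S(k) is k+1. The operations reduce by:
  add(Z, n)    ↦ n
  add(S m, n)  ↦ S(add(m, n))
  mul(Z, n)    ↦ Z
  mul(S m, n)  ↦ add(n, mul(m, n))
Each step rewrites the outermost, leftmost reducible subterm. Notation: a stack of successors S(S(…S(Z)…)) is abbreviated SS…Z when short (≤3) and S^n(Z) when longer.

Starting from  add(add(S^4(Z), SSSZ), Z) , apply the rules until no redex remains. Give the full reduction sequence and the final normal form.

Answer: normal form = S^7(Z)  (in 13 steps)

Working:
  start: add(add(S^4(Z), SSSZ), Z)
  [1] add(S(add(SSSZ, SSSZ)), Z)
  [2] S(add(add(SSSZ, SSSZ), Z))
  [3] S(add(S(add(SSZ, SSSZ)), Z))
  [4] S(S(add(add(SSZ, SSSZ), Z)))
  [5] S(S(add(S(add(SZ, SSSZ)), Z)))
  [6] S(S(S(add(add(SZ, SSSZ), Z))))
  [7] S(S(S(add(S(add(Z, SSSZ)), Z))))
  [8] S(S(S(S(add(add(Z, SSSZ), Z)))))
  [9] S(S(S(S(add(SSSZ, Z)))))
  [10] S(S(S(S(S(add(SSZ, Z))))))
  [11] S(S(S(S(S(S(add(SZ, Z)))))))
  [12] S(S(S(S(S(S(S(add(Z, Z))))))))
  [13] S^7(Z)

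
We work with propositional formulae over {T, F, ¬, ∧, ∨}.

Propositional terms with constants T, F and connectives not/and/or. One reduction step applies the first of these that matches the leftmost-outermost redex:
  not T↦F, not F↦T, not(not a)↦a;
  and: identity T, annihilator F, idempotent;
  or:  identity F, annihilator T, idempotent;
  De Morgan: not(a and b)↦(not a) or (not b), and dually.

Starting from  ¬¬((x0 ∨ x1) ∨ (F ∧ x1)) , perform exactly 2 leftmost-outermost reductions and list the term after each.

  start: ¬¬((x0 ∨ x1) ∨ (F ∧ x1))
  [1] (x0 ∨ x1) ∨ (F ∧ x1)
  [2] (x0 ∨ x1) ∨ F

Answer: after 2 steps: (x0 ∨ x1) ∨ F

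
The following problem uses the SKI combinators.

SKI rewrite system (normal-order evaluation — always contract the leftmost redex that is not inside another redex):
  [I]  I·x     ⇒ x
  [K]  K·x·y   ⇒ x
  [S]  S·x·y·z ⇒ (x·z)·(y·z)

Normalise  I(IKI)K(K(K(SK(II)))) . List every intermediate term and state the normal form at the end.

Answer: normal form = K(K(SKI))  (in 5 steps)

Reduction:
  start: I(IKI)K(K(K(SK(II))))
  [1] IKIK(K(K(SK(II))))
  [2] KIK(K(K(SK(II))))
  [3] I(K(K(SK(II))))
  [4] K(K(SK(II)))
  [5] K(K(SKI))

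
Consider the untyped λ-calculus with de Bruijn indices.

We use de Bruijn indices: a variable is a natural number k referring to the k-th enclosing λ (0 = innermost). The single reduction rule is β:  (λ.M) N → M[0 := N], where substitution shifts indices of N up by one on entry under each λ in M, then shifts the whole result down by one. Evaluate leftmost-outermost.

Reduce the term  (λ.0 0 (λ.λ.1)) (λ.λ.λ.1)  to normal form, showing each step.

Answer: normal form = λ.λ.λ.1  (in 3 steps)

Derivation:
  start: (λ.0 0 (λ.λ.1)) (λ.λ.λ.1)
  [1] (λ.λ.λ.1) (λ.λ.λ.1) (λ.λ.1)
  [2] (λ.λ.1) (λ.λ.1)
  [3] λ.λ.λ.1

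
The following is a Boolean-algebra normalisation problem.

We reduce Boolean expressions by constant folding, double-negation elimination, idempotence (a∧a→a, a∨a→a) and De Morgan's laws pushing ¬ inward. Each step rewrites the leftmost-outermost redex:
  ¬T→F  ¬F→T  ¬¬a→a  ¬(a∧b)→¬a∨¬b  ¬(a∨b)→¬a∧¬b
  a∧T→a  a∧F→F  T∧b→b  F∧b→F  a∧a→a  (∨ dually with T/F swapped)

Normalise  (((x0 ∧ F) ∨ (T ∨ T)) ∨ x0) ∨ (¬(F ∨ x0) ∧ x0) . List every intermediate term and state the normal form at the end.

Answer: normal form = T  (in 5 steps)

Derivation:
  start: (((x0 ∧ F) ∨ (T ∨ T)) ∨ x0) ∨ (¬(F ∨ x0) ∧ x0)
  →1  ((F ∨ (T ∨ T)) ∨ x0) ∨ (¬(F ∨ x0) ∧ x0)
  →2  ((T ∨ T) ∨ x0) ∨ (¬(F ∨ x0) ∧ x0)
  →3  (T ∨ x0) ∨ (¬(F ∨ x0) ∧ x0)
  →4  T ∨ (¬(F ∨ x0) ∧ x0)
  →5  T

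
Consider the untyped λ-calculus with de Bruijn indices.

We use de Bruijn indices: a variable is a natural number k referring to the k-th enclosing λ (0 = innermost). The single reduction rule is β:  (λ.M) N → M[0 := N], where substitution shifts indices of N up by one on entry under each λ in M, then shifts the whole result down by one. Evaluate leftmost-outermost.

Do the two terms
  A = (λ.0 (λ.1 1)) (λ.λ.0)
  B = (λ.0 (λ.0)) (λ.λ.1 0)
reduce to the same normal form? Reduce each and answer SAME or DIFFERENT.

Term A:
  start: (λ.0 (λ.1 1)) (λ.λ.0)
  step 1: (λ.λ.0) (λ.(λ.λ.0) (λ.λ.0))
  step 2: λ.0

Term B:
  start: (λ.0 (λ.0)) (λ.λ.1 0)
  step 1: (λ.λ.1 0) (λ.0)
  step 2: λ.(λ.0) 0
  step 3: λ.0

Answer: SAME — A ⇓ λ.0, B ⇓ λ.0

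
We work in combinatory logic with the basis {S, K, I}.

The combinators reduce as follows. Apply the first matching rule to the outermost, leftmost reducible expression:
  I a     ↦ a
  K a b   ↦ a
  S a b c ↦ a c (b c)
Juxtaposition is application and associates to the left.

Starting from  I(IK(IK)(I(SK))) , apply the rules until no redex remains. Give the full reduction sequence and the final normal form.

  start: I(IK(IK)(I(SK)))
  →1  IK(IK)(I(SK))
  →2  K(IK)(I(SK))
  →3  IK
  →4  K

Answer: normal form = K  (in 4 steps)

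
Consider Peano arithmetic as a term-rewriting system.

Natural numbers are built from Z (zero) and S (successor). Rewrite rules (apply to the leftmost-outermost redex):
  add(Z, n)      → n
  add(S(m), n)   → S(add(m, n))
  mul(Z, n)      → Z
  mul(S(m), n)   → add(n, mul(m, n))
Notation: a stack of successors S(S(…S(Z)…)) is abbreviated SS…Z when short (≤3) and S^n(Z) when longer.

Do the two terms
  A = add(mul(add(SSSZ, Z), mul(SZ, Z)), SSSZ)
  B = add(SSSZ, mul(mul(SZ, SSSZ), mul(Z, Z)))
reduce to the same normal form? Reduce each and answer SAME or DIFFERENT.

Term A:
  start: add(mul(add(SSSZ, Z), mul(SZ, Z)), SSSZ)
  →1  add(mul(S(add(SSZ, Z)), mul(SZ, Z)), SSSZ)
  →2  add(add(mul(SZ, Z), mul(add(SSZ, Z), mul(SZ, Z))), SSSZ)
  →3  add(add(add(Z, mul(Z, Z)), mul(add(SSZ, Z), mul(SZ, Z))), SSSZ)
  →4  add(add(mul(Z, Z), mul(add(SSZ, Z), mul(SZ, Z))), SSSZ)
  →5  add(add(Z, mul(add(SSZ, Z), mul(SZ, Z))), SSSZ)
  →6  add(mul(add(SSZ, Z), mul(SZ, Z)), SSSZ)
  →7  add(mul(S(add(SZ, Z)), mul(SZ, Z)), SSSZ)
  →8  add(add(mul(SZ, Z), mul(add(SZ, Z), mul(SZ, Z))), SSSZ)
  →9  add(add(add(Z, mul(Z, Z)), mul(add(SZ, Z), mul(SZ, Z))), SSSZ)
  →10  add(add(mul(Z, Z), mul(add(SZ, Z), mul(SZ, Z))), SSSZ)
  →11  add(add(Z, mul(add(SZ, Z), mul(SZ, Z))), SSSZ)
  →12  add(mul(add(SZ, Z), mul(SZ, Z)), SSSZ)
  →13  add(mul(S(add(Z, Z)), mul(SZ, Z)), SSSZ)
  →14  add(add(mul(SZ, Z), mul(add(Z, Z), mul(SZ, Z))), SSSZ)
  →15  add(add(add(Z, mul(Z, Z)), mul(add(Z, Z), mul(SZ, Z))), SSSZ)
  →16  add(add(mul(Z, Z), mul(add(Z, Z), mul(SZ, Z))), SSSZ)
  →17  add(add(Z, mul(add(Z, Z), mul(SZ, Z))), SSSZ)
  →18  add(mul(add(Z, Z), mul(SZ, Z)), SSSZ)
  →19  add(mul(Z, mul(SZ, Z)), SSSZ)
  →20  add(Z, SSSZ)
  →21  SSSZ

Term B:
  start: add(SSSZ, mul(mul(SZ, SSSZ), mul(Z, Z)))
  →1  S(add(SSZ, mul(mul(SZ, SSSZ), mul(Z, Z))))
  →2  S(S(add(SZ, mul(mul(SZ, SSSZ), mul(Z, Z)))))
  →3  S(S(S(add(Z, mul(mul(SZ, SSSZ), mul(Z, Z))))))
  →4  S(S(S(mul(mul(SZ, SSSZ), mul(Z, Z)))))
  →5  S(S(S(mul(add(SSSZ, mul(Z, SSSZ)), mul(Z, Z)))))
  →6  S(S(S(mul(S(add(SSZ, mul(Z, SSSZ))), mul(Z, Z)))))
  →7  S(S(S(add(mul(Z, Z), mul(add(SSZ, mul(Z, SSSZ)), mul(Z, Z))))))
  →8  S(S(S(add(Z, mul(add(SSZ, mul(Z, SSSZ)), mul(Z, Z))))))
  →9  S(S(S(mul(add(SSZ, mul(Z, SSSZ)), mul(Z, Z)))))
  →10  S(S(S(mul(S(add(SZ, mul(Z, SSSZ))), mul(Z, Z)))))
  →11  S(S(S(add(mul(Z, Z), mul(add(SZ, mul(Z, SSSZ)), mul(Z, Z))))))
  →12  S(S(S(add(Z, mul(add(SZ, mul(Z, SSSZ)), mul(Z, Z))))))
  →13  S(S(S(mul(add(SZ, mul(Z, SSSZ)), mul(Z, Z)))))
  →14  S(S(S(mul(S(add(Z, mul(Z, SSSZ))), mul(Z, Z)))))
  →15  S(S(S(add(mul(Z, Z), mul(add(Z, mul(Z, SSSZ)), mul(Z, Z))))))
  →16  S(S(S(add(Z, mul(add(Z, mul(Z, SSSZ)), mul(Z, Z))))))
  →17  S(S(S(mul(add(Z, mul(Z, SSSZ)), mul(Z, Z)))))
  →18  S(S(S(mul(mul(Z, SSSZ), mul(Z, Z)))))
  →19  S(S(S(mul(Z, mul(Z, Z)))))
  →20  SSSZ

Answer: SAME — A ⇓ SSSZ, B ⇓ SSSZ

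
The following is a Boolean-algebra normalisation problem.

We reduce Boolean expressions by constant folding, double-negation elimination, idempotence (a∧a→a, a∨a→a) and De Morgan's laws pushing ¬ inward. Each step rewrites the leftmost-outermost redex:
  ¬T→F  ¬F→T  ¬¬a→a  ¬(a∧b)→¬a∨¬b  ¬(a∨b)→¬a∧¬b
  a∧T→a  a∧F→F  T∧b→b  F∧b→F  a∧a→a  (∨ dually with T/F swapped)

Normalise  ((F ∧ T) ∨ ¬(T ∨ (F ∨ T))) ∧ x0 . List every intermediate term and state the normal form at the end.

  start: ((F ∧ T) ∨ ¬(T ∨ (F ∨ T))) ∧ x0
  step 1: (F ∨ ¬(T ∨ (F ∨ T))) ∧ x0
  step 2: ¬(T ∨ (F ∨ T)) ∧ x0
  step 3: (¬T ∧ ¬(F ∨ T)) ∧ x0
  step 4: (F ∧ ¬(F ∨ T)) ∧ x0
  step 5: F ∧ x0
  step 6: F

Answer: normal form = F  (in 6 steps)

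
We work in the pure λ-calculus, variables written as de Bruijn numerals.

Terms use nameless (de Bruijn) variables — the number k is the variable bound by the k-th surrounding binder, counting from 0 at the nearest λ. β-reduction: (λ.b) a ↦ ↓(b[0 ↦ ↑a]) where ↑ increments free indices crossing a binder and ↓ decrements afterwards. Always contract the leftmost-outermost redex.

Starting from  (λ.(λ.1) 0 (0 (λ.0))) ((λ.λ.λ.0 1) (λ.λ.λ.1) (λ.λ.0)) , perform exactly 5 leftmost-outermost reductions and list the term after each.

Answer: after 5 steps: (λ.λ.λ.0 1) (λ.λ.λ.1) (λ.λ.0) (λ.0) (λ.λ.0)

Derivation:
  start: (λ.(λ.1) 0 (0 (λ.0))) ((λ.λ.λ.0 1) (λ.λ.λ.1) (λ.λ.0))
  step 1: (λ.(λ.λ.λ.0 1) (λ.λ.λ.1) (λ.λ.0)) ((λ.λ.λ.0 1) (λ.λ.λ.1) (λ.λ.0)) ((λ.λ.λ.0 1) (λ.λ.λ.1) (λ.λ.0) (λ.0))
  step 2: (λ.λ.λ.0 1) (λ.λ.λ.1) (λ.λ.0) ((λ.λ.λ.0 1) (λ.λ.λ.1) (λ.λ.0) (λ.0))
  step 3: (λ.λ.0 1) (λ.λ.0) ((λ.λ.λ.0 1) (λ.λ.λ.1) (λ.λ.0) (λ.0))
  step 4: (λ.0 (λ.λ.0)) ((λ.λ.λ.0 1) (λ.λ.λ.1) (λ.λ.0) (λ.0))
  step 5: (λ.λ.λ.0 1) (λ.λ.λ.1) (λ.λ.0) (λ.0) (λ.λ.0)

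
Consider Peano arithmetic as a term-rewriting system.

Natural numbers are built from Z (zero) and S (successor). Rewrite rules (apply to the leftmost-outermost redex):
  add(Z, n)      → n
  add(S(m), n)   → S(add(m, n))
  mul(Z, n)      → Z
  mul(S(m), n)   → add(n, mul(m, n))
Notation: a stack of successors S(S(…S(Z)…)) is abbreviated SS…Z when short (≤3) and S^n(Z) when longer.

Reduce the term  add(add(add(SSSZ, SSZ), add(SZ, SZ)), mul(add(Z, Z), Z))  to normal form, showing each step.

Answer: normal form = S^7(Z)  (in 22 steps)

Working:
  start: add(add(add(SSSZ, SSZ), add(SZ, SZ)), mul(add(Z, Z), Z))
  [1] add(add(S(add(SSZ, SSZ)), add(SZ, SZ)), mul(add(Z, Z), Z))
  [2] add(S(add(add(SSZ, SSZ), add(SZ, SZ))), mul(add(Z, Z), Z))
  [3] S(add(add(add(SSZ, SSZ), add(SZ, SZ)), mul(add(Z, Z), Z)))
  [4] S(add(add(S(add(SZ, SSZ)), add(SZ, SZ)), mul(add(Z, Z), Z)))
  [5] S(add(S(add(add(SZ, SSZ), add(SZ, SZ))), mul(add(Z, Z), Z)))
  [6] S(S(add(add(add(SZ, SSZ), add(SZ, SZ)), mul(add(Z, Z), Z))))
  [7] S(S(add(add(S(add(Z, SSZ)), add(SZ, SZ)), mul(add(Z, Z), Z))))
  [8] S(S(add(S(add(add(Z, SSZ), add(SZ, SZ))), mul(add(Z, Z), Z))))
  [9] S(S(S(add(add(add(Z, SSZ), add(SZ, SZ)), mul(add(Z, Z), Z)))))
  [10] S(S(S(add(add(SSZ, add(SZ, SZ)), mul(add(Z, Z), Z)))))
  [11] S(S(S(add(S(add(SZ, add(SZ, SZ))), mul(add(Z, Z), Z)))))
  [12] S(S(S(S(add(add(SZ, add(SZ, SZ)), mul(add(Z, Z), Z))))))
  [13] S(S(S(S(add(S(add(Z, add(SZ, SZ))), mul(add(Z, Z), Z))))))
  [14] S(S(S(S(S(add(add(Z, add(SZ, SZ)), mul(add(Z, Z), Z)))))))
  [15] S(S(S(S(S(add(add(SZ, SZ), mul(add(Z, Z), Z)))))))
  [16] S(S(S(S(S(add(S(add(Z, SZ)), mul(add(Z, Z), Z)))))))
  [17] S(S(S(S(S(S(add(add(Z, SZ), mul(add(Z, Z), Z))))))))
  [18] S(S(S(S(S(S(add(SZ, mul(add(Z, Z), Z))))))))
  [19] S(S(S(S(S(S(S(add(Z, mul(add(Z, Z), Z)))))))))
  [20] S(S(S(S(S(S(S(mul(add(Z, Z), Z))))))))
  [21] S(S(S(S(S(S(S(mul(Z, Z))))))))
  [22] S^7(Z)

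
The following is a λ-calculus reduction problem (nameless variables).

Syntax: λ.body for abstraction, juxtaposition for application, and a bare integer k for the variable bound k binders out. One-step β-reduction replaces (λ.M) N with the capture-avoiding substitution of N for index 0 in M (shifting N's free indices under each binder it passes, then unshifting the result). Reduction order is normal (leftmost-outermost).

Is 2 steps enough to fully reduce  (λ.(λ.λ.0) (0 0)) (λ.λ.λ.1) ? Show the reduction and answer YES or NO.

  start: (λ.(λ.λ.0) (0 0)) (λ.λ.λ.1)
  →1  (λ.λ.0) ((λ.λ.λ.1) (λ.λ.λ.1))
  →2  λ.0

Answer: YES — reaches normal form λ.0 in 2 ≤ 2 steps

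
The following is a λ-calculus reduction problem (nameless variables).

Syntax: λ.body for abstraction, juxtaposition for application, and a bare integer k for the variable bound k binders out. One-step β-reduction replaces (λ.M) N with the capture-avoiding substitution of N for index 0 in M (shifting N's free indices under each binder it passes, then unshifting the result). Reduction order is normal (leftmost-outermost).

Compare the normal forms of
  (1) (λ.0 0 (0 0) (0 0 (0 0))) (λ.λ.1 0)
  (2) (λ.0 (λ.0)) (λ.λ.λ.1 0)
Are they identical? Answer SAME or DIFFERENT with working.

Answer: SAME — A ⇓ λ.λ.1 0, B ⇓ λ.λ.1 0

Working:
Term A:
  start: (λ.0 0 (0 0) (0 0 (0 0))) (λ.λ.1 0)
  step 1: (λ.λ.1 0) (λ.λ.1 0) ((λ.λ.1 0) (λ.λ.1 0)) ((λ.λ.1 0) (λ.λ.1 0) ((λ.λ.1 0) (λ.λ.1 0)))
  step 2: (λ.(λ.λ.1 0) 0) ((λ.λ.1 0) (λ.λ.1 0)) ((λ.λ.1 0) (λ.λ.1 0) ((λ.λ.1 0) (λ.λ.1 0)))
  step 3: (λ.λ.1 0) ((λ.λ.1 0) (λ.λ.1 0)) ((λ.λ.1 0) (λ.λ.1 0) ((λ.λ.1 0) (λ.λ.1 0)))
  step 4: (λ.(λ.λ.1 0) (λ.λ.1 0) 0) ((λ.λ.1 0) (λ.λ.1 0) ((λ.λ.1 0) (λ.λ.1 0)))
  step 5: (λ.λ.1 0) (λ.λ.1 0) ((λ.λ.1 0) (λ.λ.1 0) ((λ.λ.1 0) (λ.λ.1 0)))
  step 6: (λ.(λ.λ.1 0) 0) ((λ.λ.1 0) (λ.λ.1 0) ((λ.λ.1 0) (λ.λ.1 0)))
  step 7: (λ.λ.1 0) ((λ.λ.1 0) (λ.λ.1 0) ((λ.λ.1 0) (λ.λ.1 0)))
  step 8: λ.(λ.λ.1 0) (λ.λ.1 0) ((λ.λ.1 0) (λ.λ.1 0)) 0
  step 9: λ.(λ.(λ.λ.1 0) 0) ((λ.λ.1 0) (λ.λ.1 0)) 0
  step 10: λ.(λ.λ.1 0) ((λ.λ.1 0) (λ.λ.1 0)) 0
  step 11: λ.(λ.(λ.λ.1 0) (λ.λ.1 0) 0) 0
  step 12: λ.(λ.λ.1 0) (λ.λ.1 0) 0
  step 13: λ.(λ.(λ.λ.1 0) 0) 0
  step 14: λ.(λ.λ.1 0) 0
  step 15: λ.λ.1 0

Term B:
  start: (λ.0 (λ.0)) (λ.λ.λ.1 0)
  step 1: (λ.λ.λ.1 0) (λ.0)
  step 2: λ.λ.1 0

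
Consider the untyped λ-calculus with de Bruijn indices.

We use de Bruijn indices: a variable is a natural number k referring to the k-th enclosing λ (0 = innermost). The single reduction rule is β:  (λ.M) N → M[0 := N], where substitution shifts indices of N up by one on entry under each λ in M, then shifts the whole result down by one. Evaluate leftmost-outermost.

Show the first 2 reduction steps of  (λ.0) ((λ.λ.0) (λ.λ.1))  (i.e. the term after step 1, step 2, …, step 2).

  start: (λ.0) ((λ.λ.0) (λ.λ.1))
  [1] (λ.λ.0) (λ.λ.1)
  [2] λ.0

Answer: after 2 steps: λ.0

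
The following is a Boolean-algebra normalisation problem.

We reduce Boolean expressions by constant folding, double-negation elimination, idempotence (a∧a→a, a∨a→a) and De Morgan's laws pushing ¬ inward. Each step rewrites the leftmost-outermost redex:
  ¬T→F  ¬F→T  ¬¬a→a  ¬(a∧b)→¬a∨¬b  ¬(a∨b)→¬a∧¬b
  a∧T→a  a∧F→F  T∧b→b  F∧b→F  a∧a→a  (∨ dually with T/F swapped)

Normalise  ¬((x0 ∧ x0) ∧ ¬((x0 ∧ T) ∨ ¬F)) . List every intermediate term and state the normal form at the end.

Answer: normal form = T  (in 8 steps)

Working:
  start: ¬((x0 ∧ x0) ∧ ¬((x0 ∧ T) ∨ ¬F))
  step 1: ¬(x0 ∧ x0) ∨ ¬¬((x0 ∧ T) ∨ ¬F)
  step 2: (¬x0 ∨ ¬x0) ∨ ¬¬((x0 ∧ T) ∨ ¬F)
  step 3: ¬x0 ∨ ¬¬((x0 ∧ T) ∨ ¬F)
  step 4: ¬x0 ∨ ((x0 ∧ T) ∨ ¬F)
  step 5: ¬x0 ∨ (x0 ∨ ¬F)
  step 6: ¬x0 ∨ (x0 ∨ T)
  step 7: ¬x0 ∨ T
  step 8: T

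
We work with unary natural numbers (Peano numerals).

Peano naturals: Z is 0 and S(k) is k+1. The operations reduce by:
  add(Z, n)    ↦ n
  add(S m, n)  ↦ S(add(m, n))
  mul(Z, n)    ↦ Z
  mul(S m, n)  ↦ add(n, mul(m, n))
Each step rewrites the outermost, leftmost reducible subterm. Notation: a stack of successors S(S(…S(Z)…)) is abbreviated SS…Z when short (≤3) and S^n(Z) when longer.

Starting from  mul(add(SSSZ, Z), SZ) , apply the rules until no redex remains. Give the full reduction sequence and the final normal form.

Answer: normal form = SSSZ  (in 14 steps)

Working:
  start: mul(add(SSSZ, Z), SZ)
  →1  mul(S(add(SSZ, Z)), SZ)
  →2  add(SZ, mul(add(SSZ, Z), SZ))
  →3  S(add(Z, mul(add(SSZ, Z), SZ)))
  →4  S(mul(add(SSZ, Z), SZ))
  →5  S(mul(S(add(SZ, Z)), SZ))
  →6  S(add(SZ, mul(add(SZ, Z), SZ)))
  →7  S(S(add(Z, mul(add(SZ, Z), SZ))))
  →8  S(S(mul(add(SZ, Z), SZ)))
  →9  S(S(mul(S(add(Z, Z)), SZ)))
  →10  S(S(add(SZ, mul(add(Z, Z), SZ))))
  →11  S(S(S(add(Z, mul(add(Z, Z), SZ)))))
  →12  S(S(S(mul(add(Z, Z), SZ))))
  →13  S(S(S(mul(Z, SZ))))
  →14  SSSZ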